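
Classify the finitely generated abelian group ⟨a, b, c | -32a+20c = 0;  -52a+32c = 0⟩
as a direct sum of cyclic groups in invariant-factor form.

rank_ℚ(R)=2; free=3−2=1
SNF(R) diag = [4, 4] → torsion [4, 4]

Answer: M ≅ ℤ^1 ⊕ ℤ/4 ⊕ ℤ/4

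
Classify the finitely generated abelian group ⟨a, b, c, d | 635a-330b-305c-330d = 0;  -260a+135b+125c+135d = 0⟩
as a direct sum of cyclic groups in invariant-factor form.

Answer: M ≅ ℤ^2 ⊕ ℤ/5 ⊕ ℤ/15

Derivation:
rank_ℚ(R)=2; free=4−2=2
SNF(R) diag = [5, 15] → torsion [5, 15]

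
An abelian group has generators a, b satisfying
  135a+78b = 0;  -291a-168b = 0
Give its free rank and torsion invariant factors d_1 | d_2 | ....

rank_ℚ(R)=2; free=2−2=0
SNF(R) diag = [3, 6] → torsion [3, 6]

Answer: M ≅ ℤ/3 ⊕ ℤ/6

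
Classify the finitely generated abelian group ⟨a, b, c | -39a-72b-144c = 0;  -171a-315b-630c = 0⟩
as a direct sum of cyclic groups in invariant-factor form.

Answer: M ≅ ℤ^1 ⊕ ℤ/3 ⊕ ℤ/9

Derivation:
rank_ℚ(R)=2; free=3−2=1
SNF(R) diag = [3, 9] → torsion [3, 9]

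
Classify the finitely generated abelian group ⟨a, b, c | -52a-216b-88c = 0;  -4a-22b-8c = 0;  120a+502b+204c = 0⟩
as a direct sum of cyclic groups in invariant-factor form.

Answer: M ≅ ℤ/2 ⊕ ℤ/4 ⊕ ℤ/4

Derivation:
rank_ℚ(R)=3; free=3−3=0
SNF(R) diag = [2, 4, 4] → torsion [2, 4, 4]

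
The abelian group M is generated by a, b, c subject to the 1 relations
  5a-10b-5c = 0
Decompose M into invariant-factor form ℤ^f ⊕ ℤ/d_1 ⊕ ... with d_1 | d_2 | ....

rank_ℚ(R)=1; free=3−1=2
SNF(R) diag = [5] → torsion [5]

Answer: M ≅ ℤ^2 ⊕ ℤ/5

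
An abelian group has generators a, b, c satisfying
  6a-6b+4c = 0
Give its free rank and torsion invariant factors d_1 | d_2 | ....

rank_ℚ(R)=1; free=3−1=2
SNF(R) diag = [2] → torsion [2]

Answer: M ≅ ℤ^2 ⊕ ℤ/2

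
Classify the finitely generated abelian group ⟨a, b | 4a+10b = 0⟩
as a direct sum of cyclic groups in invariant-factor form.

Answer: M ≅ ℤ^1 ⊕ ℤ/2

Derivation:
rank_ℚ(R)=1; free=2−1=1
SNF(R) diag = [2] → torsion [2]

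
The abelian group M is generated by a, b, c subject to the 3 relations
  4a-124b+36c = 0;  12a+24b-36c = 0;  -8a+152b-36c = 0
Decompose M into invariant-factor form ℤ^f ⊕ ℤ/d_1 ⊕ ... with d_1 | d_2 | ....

Answer: M ≅ ℤ/4 ⊕ ℤ/12 ⊕ ℤ/36

Derivation:
rank_ℚ(R)=3; free=3−3=0
SNF(R) diag = [4, 12, 36] → torsion [4, 12, 36]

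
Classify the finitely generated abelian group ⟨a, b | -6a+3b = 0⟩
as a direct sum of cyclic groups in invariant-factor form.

rank_ℚ(R)=1; free=2−1=1
SNF(R) diag = [3] → torsion [3]

Answer: M ≅ ℤ^1 ⊕ ℤ/3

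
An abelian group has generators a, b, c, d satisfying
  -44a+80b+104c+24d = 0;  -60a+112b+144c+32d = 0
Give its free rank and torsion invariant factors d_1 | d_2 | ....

Answer: M ≅ ℤ^2 ⊕ ℤ/4 ⊕ ℤ/8

Derivation:
rank_ℚ(R)=2; free=4−2=2
SNF(R) diag = [4, 8] → torsion [4, 8]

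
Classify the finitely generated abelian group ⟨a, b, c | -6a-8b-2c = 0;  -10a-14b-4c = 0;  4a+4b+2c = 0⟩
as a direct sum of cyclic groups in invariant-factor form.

rank_ℚ(R)=3; free=3−3=0
SNF(R) diag = [2, 2, 2] → torsion [2, 2, 2]

Answer: M ≅ ℤ/2 ⊕ ℤ/2 ⊕ ℤ/2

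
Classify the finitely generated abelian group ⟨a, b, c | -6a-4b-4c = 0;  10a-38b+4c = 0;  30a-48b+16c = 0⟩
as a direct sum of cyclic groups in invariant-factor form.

rank_ℚ(R)=3; free=3−3=0
SNF(R) diag = [2, 2, 4] → torsion [2, 2, 4]

Answer: M ≅ ℤ/2 ⊕ ℤ/2 ⊕ ℤ/4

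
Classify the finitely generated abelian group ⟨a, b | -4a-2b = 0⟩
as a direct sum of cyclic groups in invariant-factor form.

rank_ℚ(R)=1; free=2−1=1
SNF(R) diag = [2] → torsion [2]

Answer: M ≅ ℤ^1 ⊕ ℤ/2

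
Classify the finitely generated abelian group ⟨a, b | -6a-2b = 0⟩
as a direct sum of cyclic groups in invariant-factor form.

Answer: M ≅ ℤ^1 ⊕ ℤ/2

Derivation:
rank_ℚ(R)=1; free=2−1=1
SNF(R) diag = [2] → torsion [2]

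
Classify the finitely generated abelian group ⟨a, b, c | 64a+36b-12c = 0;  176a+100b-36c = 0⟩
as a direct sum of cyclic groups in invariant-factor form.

Answer: M ≅ ℤ^1 ⊕ ℤ/4 ⊕ ℤ/8

Derivation:
rank_ℚ(R)=2; free=3−2=1
SNF(R) diag = [4, 8] → torsion [4, 8]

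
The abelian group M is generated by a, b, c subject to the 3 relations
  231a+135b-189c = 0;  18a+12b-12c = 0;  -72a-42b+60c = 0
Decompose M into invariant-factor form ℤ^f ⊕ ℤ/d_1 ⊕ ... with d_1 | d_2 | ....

Answer: M ≅ ℤ/3 ⊕ ℤ/6 ⊕ ℤ/18

Derivation:
rank_ℚ(R)=3; free=3−3=0
SNF(R) diag = [3, 6, 18] → torsion [3, 6, 18]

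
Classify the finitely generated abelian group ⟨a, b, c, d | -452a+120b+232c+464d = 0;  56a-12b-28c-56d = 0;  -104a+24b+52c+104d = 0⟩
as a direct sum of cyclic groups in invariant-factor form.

rank_ℚ(R)=3; free=4−3=1
SNF(R) diag = [4, 12, 12] → torsion [4, 12, 12]

Answer: M ≅ ℤ^1 ⊕ ℤ/4 ⊕ ℤ/12 ⊕ ℤ/12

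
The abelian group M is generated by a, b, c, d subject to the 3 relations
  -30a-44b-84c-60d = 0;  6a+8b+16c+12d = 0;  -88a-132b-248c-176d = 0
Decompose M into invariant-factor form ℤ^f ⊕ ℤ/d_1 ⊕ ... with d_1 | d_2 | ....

Answer: M ≅ ℤ^1 ⊕ ℤ/2 ⊕ ℤ/4 ⊕ ℤ/4

Derivation:
rank_ℚ(R)=3; free=4−3=1
SNF(R) diag = [2, 4, 4] → torsion [2, 4, 4]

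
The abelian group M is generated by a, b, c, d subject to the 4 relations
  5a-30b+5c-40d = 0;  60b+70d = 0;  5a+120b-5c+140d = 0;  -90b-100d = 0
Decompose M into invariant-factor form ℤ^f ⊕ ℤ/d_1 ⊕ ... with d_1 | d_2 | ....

rank_ℚ(R)=4; free=4−4=0
SNF(R) diag = [5, 10, 10, 30] → torsion [5, 10, 10, 30]

Answer: M ≅ ℤ/5 ⊕ ℤ/10 ⊕ ℤ/10 ⊕ ℤ/30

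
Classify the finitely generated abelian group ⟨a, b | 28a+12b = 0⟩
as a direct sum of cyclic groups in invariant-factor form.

Answer: M ≅ ℤ^1 ⊕ ℤ/4

Derivation:
rank_ℚ(R)=1; free=2−1=1
SNF(R) diag = [4] → torsion [4]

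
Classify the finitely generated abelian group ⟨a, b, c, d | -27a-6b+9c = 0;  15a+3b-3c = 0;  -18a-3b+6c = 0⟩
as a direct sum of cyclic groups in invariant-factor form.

Answer: M ≅ ℤ^1 ⊕ ℤ/3 ⊕ ℤ/3 ⊕ ℤ/6

Derivation:
rank_ℚ(R)=3; free=4−3=1
SNF(R) diag = [3, 3, 6] → torsion [3, 3, 6]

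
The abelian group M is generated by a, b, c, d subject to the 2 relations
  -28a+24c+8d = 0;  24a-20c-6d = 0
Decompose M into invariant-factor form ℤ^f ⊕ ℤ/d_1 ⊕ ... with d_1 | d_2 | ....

Answer: M ≅ ℤ^2 ⊕ ℤ/2 ⊕ ℤ/4

Derivation:
rank_ℚ(R)=2; free=4−2=2
SNF(R) diag = [2, 4] → torsion [2, 4]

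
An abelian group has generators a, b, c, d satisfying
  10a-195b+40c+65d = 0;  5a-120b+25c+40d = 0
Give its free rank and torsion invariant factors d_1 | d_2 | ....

rank_ℚ(R)=2; free=4−2=2
SNF(R) diag = [5, 5] → torsion [5, 5]

Answer: M ≅ ℤ^2 ⊕ ℤ/5 ⊕ ℤ/5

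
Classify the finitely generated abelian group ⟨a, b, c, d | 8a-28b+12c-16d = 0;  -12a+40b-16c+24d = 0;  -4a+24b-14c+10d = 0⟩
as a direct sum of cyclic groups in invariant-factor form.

rank_ℚ(R)=3; free=4−3=1
SNF(R) diag = [2, 4, 4] → torsion [2, 4, 4]

Answer: M ≅ ℤ^1 ⊕ ℤ/2 ⊕ ℤ/4 ⊕ ℤ/4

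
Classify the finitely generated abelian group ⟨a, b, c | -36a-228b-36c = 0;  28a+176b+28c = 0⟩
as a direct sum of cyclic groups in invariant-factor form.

rank_ℚ(R)=2; free=3−2=1
SNF(R) diag = [4, 12] → torsion [4, 12]

Answer: M ≅ ℤ^1 ⊕ ℤ/4 ⊕ ℤ/12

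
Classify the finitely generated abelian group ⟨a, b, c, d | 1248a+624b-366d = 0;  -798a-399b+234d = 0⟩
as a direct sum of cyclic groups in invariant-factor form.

rank_ℚ(R)=2; free=4−2=2
SNF(R) diag = [3, 6] → torsion [3, 6]

Answer: M ≅ ℤ^2 ⊕ ℤ/3 ⊕ ℤ/6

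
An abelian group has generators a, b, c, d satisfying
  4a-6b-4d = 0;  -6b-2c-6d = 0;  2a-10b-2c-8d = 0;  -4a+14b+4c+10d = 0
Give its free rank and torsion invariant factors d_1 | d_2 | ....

Answer: M ≅ ℤ/2 ⊕ ℤ/2 ⊕ ℤ/2 ⊕ ℤ/6

Derivation:
rank_ℚ(R)=4; free=4−4=0
SNF(R) diag = [2, 2, 2, 6] → torsion [2, 2, 2, 6]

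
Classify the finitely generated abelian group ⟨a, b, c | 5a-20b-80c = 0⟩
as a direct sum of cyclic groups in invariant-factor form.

rank_ℚ(R)=1; free=3−1=2
SNF(R) diag = [5] → torsion [5]

Answer: M ≅ ℤ^2 ⊕ ℤ/5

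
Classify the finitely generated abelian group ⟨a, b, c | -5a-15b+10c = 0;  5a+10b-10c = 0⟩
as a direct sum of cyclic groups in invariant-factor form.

rank_ℚ(R)=2; free=3−2=1
SNF(R) diag = [5, 5] → torsion [5, 5]

Answer: M ≅ ℤ^1 ⊕ ℤ/5 ⊕ ℤ/5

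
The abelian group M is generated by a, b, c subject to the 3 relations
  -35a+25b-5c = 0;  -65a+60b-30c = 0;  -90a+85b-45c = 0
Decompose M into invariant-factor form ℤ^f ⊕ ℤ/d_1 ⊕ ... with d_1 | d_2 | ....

rank_ℚ(R)=3; free=3−3=0
SNF(R) diag = [5, 5, 10] → torsion [5, 5, 10]

Answer: M ≅ ℤ/5 ⊕ ℤ/5 ⊕ ℤ/10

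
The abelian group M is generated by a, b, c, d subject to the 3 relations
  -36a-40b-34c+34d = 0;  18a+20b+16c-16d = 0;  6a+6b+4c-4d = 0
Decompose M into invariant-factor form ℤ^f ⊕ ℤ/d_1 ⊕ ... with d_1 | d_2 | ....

rank_ℚ(R)=3; free=4−3=1
SNF(R) diag = [2, 2, 6] → torsion [2, 2, 6]

Answer: M ≅ ℤ^1 ⊕ ℤ/2 ⊕ ℤ/2 ⊕ ℤ/6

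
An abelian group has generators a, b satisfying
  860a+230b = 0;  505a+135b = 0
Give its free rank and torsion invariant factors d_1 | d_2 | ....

Answer: M ≅ ℤ/5 ⊕ ℤ/10

Derivation:
rank_ℚ(R)=2; free=2−2=0
SNF(R) diag = [5, 10] → torsion [5, 10]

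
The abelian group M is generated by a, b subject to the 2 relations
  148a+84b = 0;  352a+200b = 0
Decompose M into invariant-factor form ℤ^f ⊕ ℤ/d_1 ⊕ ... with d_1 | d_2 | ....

rank_ℚ(R)=2; free=2−2=0
SNF(R) diag = [4, 8] → torsion [4, 8]

Answer: M ≅ ℤ/4 ⊕ ℤ/8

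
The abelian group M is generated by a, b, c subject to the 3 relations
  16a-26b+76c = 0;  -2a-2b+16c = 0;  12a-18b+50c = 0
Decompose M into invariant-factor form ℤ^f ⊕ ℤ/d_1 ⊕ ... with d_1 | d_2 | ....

rank_ℚ(R)=3; free=3−3=0
SNF(R) diag = [2, 2, 6] → torsion [2, 2, 6]

Answer: M ≅ ℤ/2 ⊕ ℤ/2 ⊕ ℤ/6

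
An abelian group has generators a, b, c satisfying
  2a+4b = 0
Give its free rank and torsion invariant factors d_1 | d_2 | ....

Answer: M ≅ ℤ^2 ⊕ ℤ/2

Derivation:
rank_ℚ(R)=1; free=3−1=2
SNF(R) diag = [2] → torsion [2]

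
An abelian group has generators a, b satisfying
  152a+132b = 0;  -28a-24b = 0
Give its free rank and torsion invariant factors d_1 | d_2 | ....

Answer: M ≅ ℤ/4 ⊕ ℤ/12

Derivation:
rank_ℚ(R)=2; free=2−2=0
SNF(R) diag = [4, 12] → torsion [4, 12]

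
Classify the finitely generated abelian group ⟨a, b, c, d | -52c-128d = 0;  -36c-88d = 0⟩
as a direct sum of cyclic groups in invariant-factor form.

Answer: M ≅ ℤ^2 ⊕ ℤ/4 ⊕ ℤ/8

Derivation:
rank_ℚ(R)=2; free=4−2=2
SNF(R) diag = [4, 8] → torsion [4, 8]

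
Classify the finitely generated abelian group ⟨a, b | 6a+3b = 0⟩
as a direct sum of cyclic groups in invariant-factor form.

rank_ℚ(R)=1; free=2−1=1
SNF(R) diag = [3] → torsion [3]

Answer: M ≅ ℤ^1 ⊕ ℤ/3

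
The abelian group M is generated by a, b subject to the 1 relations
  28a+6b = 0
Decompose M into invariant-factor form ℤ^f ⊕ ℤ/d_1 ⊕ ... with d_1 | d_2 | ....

rank_ℚ(R)=1; free=2−1=1
SNF(R) diag = [2] → torsion [2]

Answer: M ≅ ℤ^1 ⊕ ℤ/2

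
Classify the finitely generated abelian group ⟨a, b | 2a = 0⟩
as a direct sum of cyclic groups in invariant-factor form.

Answer: M ≅ ℤ^1 ⊕ ℤ/2

Derivation:
rank_ℚ(R)=1; free=2−1=1
SNF(R) diag = [2] → torsion [2]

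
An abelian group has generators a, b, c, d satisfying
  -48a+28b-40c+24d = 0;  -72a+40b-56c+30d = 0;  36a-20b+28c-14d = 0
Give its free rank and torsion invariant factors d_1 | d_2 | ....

rank_ℚ(R)=3; free=4−3=1
SNF(R) diag = [2, 4, 4] → torsion [2, 4, 4]

Answer: M ≅ ℤ^1 ⊕ ℤ/2 ⊕ ℤ/4 ⊕ ℤ/4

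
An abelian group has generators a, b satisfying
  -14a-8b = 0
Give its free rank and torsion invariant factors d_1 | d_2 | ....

Answer: M ≅ ℤ^1 ⊕ ℤ/2

Derivation:
rank_ℚ(R)=1; free=2−1=1
SNF(R) diag = [2] → torsion [2]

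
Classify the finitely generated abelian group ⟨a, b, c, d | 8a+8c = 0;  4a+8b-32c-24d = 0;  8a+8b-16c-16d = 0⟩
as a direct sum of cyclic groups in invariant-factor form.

rank_ℚ(R)=3; free=4−3=1
SNF(R) diag = [4, 8, 8] → torsion [4, 8, 8]

Answer: M ≅ ℤ^1 ⊕ ℤ/4 ⊕ ℤ/8 ⊕ ℤ/8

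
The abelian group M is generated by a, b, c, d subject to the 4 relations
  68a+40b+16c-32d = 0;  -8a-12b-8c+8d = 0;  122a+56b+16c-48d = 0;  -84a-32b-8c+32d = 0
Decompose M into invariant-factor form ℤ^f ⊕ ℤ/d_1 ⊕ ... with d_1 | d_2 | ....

Answer: M ≅ ℤ/2 ⊕ ℤ/4 ⊕ ℤ/8 ⊕ ℤ/16

Derivation:
rank_ℚ(R)=4; free=4−4=0
SNF(R) diag = [2, 4, 8, 16] → torsion [2, 4, 8, 16]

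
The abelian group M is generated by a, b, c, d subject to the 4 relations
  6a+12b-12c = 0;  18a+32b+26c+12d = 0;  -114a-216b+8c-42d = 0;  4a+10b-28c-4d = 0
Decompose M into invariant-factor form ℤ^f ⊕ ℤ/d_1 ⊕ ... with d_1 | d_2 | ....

rank_ℚ(R)=4; free=4−4=0
SNF(R) diag = [2, 2, 2, 6] → torsion [2, 2, 2, 6]

Answer: M ≅ ℤ/2 ⊕ ℤ/2 ⊕ ℤ/2 ⊕ ℤ/6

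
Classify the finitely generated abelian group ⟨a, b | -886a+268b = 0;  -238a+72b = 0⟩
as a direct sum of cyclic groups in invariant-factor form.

rank_ℚ(R)=2; free=2−2=0
SNF(R) diag = [2, 4] → torsion [2, 4]

Answer: M ≅ ℤ/2 ⊕ ℤ/4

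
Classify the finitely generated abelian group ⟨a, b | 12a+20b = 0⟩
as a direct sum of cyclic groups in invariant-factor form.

Answer: M ≅ ℤ^1 ⊕ ℤ/4

Derivation:
rank_ℚ(R)=1; free=2−1=1
SNF(R) diag = [4] → torsion [4]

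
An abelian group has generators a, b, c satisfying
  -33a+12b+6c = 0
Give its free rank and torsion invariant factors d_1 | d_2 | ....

rank_ℚ(R)=1; free=3−1=2
SNF(R) diag = [3] → torsion [3]

Answer: M ≅ ℤ^2 ⊕ ℤ/3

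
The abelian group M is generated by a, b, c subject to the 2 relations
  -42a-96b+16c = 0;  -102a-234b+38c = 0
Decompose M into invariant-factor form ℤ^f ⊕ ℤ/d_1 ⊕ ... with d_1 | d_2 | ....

rank_ℚ(R)=2; free=3−2=1
SNF(R) diag = [2, 6] → torsion [2, 6]

Answer: M ≅ ℤ^1 ⊕ ℤ/2 ⊕ ℤ/6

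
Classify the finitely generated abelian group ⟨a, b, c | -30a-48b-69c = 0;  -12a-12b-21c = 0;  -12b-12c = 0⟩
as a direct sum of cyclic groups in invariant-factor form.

Answer: M ≅ ℤ/3 ⊕ ℤ/6 ⊕ ℤ/12

Derivation:
rank_ℚ(R)=3; free=3−3=0
SNF(R) diag = [3, 6, 12] → torsion [3, 6, 12]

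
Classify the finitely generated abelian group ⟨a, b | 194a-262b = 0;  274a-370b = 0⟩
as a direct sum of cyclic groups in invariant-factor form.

Answer: M ≅ ℤ/2 ⊕ ℤ/4

Derivation:
rank_ℚ(R)=2; free=2−2=0
SNF(R) diag = [2, 4] → torsion [2, 4]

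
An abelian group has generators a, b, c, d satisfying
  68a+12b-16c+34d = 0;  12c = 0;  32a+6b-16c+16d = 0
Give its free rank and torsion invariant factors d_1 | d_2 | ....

rank_ℚ(R)=3; free=4−3=1
SNF(R) diag = [2, 6, 12] → torsion [2, 6, 12]

Answer: M ≅ ℤ^1 ⊕ ℤ/2 ⊕ ℤ/6 ⊕ ℤ/12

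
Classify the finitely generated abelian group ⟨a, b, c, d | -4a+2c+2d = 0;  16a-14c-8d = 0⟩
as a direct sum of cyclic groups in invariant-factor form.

Answer: M ≅ ℤ^2 ⊕ ℤ/2 ⊕ ℤ/6

Derivation:
rank_ℚ(R)=2; free=4−2=2
SNF(R) diag = [2, 6] → torsion [2, 6]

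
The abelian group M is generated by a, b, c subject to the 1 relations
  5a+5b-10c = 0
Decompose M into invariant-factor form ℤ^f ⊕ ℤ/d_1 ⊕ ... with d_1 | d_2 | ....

rank_ℚ(R)=1; free=3−1=2
SNF(R) diag = [5] → torsion [5]

Answer: M ≅ ℤ^2 ⊕ ℤ/5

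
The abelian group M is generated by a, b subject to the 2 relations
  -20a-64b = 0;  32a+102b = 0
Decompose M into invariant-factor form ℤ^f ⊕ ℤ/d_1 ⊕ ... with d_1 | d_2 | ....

rank_ℚ(R)=2; free=2−2=0
SNF(R) diag = [2, 4] → torsion [2, 4]

Answer: M ≅ ℤ/2 ⊕ ℤ/4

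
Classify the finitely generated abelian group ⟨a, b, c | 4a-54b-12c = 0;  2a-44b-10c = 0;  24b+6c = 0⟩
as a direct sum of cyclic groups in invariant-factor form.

rank_ℚ(R)=3; free=3−3=0
SNF(R) diag = [2, 2, 6] → torsion [2, 2, 6]

Answer: M ≅ ℤ/2 ⊕ ℤ/2 ⊕ ℤ/6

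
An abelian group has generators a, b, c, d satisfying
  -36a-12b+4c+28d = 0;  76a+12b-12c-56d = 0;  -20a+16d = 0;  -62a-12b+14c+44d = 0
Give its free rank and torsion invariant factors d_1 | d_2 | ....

rank_ℚ(R)=4; free=4−4=0
SNF(R) diag = [2, 4, 4, 12] → torsion [2, 4, 4, 12]

Answer: M ≅ ℤ/2 ⊕ ℤ/4 ⊕ ℤ/4 ⊕ ℤ/12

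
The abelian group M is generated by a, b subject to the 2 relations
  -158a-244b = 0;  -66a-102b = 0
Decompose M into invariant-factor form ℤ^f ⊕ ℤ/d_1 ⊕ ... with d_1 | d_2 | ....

Answer: M ≅ ℤ/2 ⊕ ℤ/6

Derivation:
rank_ℚ(R)=2; free=2−2=0
SNF(R) diag = [2, 6] → torsion [2, 6]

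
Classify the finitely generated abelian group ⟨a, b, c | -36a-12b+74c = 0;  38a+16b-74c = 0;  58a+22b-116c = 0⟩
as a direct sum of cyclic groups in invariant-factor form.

Answer: M ≅ ℤ/2 ⊕ ℤ/2 ⊕ ℤ/2

Derivation:
rank_ℚ(R)=3; free=3−3=0
SNF(R) diag = [2, 2, 2] → torsion [2, 2, 2]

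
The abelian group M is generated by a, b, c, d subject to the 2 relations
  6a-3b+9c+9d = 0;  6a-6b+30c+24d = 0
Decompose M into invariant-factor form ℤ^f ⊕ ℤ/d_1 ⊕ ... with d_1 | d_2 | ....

Answer: M ≅ ℤ^2 ⊕ ℤ/3 ⊕ ℤ/6

Derivation:
rank_ℚ(R)=2; free=4−2=2
SNF(R) diag = [3, 6] → torsion [3, 6]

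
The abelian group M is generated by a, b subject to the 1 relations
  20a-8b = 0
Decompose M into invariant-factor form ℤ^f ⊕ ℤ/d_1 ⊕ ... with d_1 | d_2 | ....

rank_ℚ(R)=1; free=2−1=1
SNF(R) diag = [4] → torsion [4]

Answer: M ≅ ℤ^1 ⊕ ℤ/4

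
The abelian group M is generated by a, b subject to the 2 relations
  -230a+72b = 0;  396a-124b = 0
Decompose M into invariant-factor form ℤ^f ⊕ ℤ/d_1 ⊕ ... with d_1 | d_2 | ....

Answer: M ≅ ℤ/2 ⊕ ℤ/4

Derivation:
rank_ℚ(R)=2; free=2−2=0
SNF(R) diag = [2, 4] → torsion [2, 4]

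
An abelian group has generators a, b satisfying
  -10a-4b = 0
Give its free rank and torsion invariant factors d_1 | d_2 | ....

Answer: M ≅ ℤ^1 ⊕ ℤ/2

Derivation:
rank_ℚ(R)=1; free=2−1=1
SNF(R) diag = [2] → torsion [2]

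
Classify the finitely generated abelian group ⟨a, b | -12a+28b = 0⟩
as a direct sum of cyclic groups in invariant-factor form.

rank_ℚ(R)=1; free=2−1=1
SNF(R) diag = [4] → torsion [4]

Answer: M ≅ ℤ^1 ⊕ ℤ/4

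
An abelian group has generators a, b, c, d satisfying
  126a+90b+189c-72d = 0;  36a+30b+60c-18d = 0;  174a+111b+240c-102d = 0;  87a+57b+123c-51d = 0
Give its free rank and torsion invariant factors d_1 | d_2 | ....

rank_ℚ(R)=4; free=4−4=0
SNF(R) diag = [3, 3, 9, 18] → torsion [3, 3, 9, 18]

Answer: M ≅ ℤ/3 ⊕ ℤ/3 ⊕ ℤ/9 ⊕ ℤ/18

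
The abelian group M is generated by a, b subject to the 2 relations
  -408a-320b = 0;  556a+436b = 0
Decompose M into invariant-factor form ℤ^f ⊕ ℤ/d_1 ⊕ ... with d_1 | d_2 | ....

rank_ℚ(R)=2; free=2−2=0
SNF(R) diag = [4, 8] → torsion [4, 8]

Answer: M ≅ ℤ/4 ⊕ ℤ/8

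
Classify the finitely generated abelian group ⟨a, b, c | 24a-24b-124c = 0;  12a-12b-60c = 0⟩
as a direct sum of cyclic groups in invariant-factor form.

Answer: M ≅ ℤ^1 ⊕ ℤ/4 ⊕ ℤ/12

Derivation:
rank_ℚ(R)=2; free=3−2=1
SNF(R) diag = [4, 12] → torsion [4, 12]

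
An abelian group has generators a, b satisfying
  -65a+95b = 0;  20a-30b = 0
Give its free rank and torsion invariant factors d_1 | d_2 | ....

Answer: M ≅ ℤ/5 ⊕ ℤ/10

Derivation:
rank_ℚ(R)=2; free=2−2=0
SNF(R) diag = [5, 10] → torsion [5, 10]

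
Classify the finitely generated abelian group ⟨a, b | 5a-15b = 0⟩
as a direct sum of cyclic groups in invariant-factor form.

Answer: M ≅ ℤ^1 ⊕ ℤ/5

Derivation:
rank_ℚ(R)=1; free=2−1=1
SNF(R) diag = [5] → torsion [5]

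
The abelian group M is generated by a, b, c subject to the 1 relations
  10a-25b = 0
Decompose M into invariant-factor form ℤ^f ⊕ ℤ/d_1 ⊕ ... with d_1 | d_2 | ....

Answer: M ≅ ℤ^2 ⊕ ℤ/5

Derivation:
rank_ℚ(R)=1; free=3−1=2
SNF(R) diag = [5] → torsion [5]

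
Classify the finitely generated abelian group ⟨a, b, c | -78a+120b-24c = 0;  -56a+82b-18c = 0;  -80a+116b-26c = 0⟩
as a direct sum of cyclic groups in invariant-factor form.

rank_ℚ(R)=3; free=3−3=0
SNF(R) diag = [2, 2, 6] → torsion [2, 2, 6]

Answer: M ≅ ℤ/2 ⊕ ℤ/2 ⊕ ℤ/6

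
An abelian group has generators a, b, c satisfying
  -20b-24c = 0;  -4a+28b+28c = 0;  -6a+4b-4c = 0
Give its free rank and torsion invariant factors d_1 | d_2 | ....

Answer: M ≅ ℤ/2 ⊕ ℤ/4 ⊕ ℤ/4

Derivation:
rank_ℚ(R)=3; free=3−3=0
SNF(R) diag = [2, 4, 4] → torsion [2, 4, 4]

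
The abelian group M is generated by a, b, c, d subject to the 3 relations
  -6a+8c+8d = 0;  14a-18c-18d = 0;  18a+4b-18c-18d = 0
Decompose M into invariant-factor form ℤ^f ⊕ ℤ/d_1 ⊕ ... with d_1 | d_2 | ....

Answer: M ≅ ℤ^1 ⊕ ℤ/2 ⊕ ℤ/2 ⊕ ℤ/4

Derivation:
rank_ℚ(R)=3; free=4−3=1
SNF(R) diag = [2, 2, 4] → torsion [2, 2, 4]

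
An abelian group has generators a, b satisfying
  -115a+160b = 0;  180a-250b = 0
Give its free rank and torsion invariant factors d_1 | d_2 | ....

rank_ℚ(R)=2; free=2−2=0
SNF(R) diag = [5, 10] → torsion [5, 10]

Answer: M ≅ ℤ/5 ⊕ ℤ/10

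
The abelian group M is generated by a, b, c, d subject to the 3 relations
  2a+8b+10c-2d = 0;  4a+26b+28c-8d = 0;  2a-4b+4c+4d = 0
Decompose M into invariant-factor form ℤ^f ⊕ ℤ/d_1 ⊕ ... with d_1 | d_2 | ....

Answer: M ≅ ℤ^1 ⊕ ℤ/2 ⊕ ℤ/2 ⊕ ℤ/6

Derivation:
rank_ℚ(R)=3; free=4−3=1
SNF(R) diag = [2, 2, 6] → torsion [2, 2, 6]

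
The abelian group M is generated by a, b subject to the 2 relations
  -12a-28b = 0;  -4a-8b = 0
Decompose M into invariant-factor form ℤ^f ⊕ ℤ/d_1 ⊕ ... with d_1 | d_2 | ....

Answer: M ≅ ℤ/4 ⊕ ℤ/4

Derivation:
rank_ℚ(R)=2; free=2−2=0
SNF(R) diag = [4, 4] → torsion [4, 4]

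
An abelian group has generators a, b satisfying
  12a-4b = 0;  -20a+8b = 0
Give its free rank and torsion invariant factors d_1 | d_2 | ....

rank_ℚ(R)=2; free=2−2=0
SNF(R) diag = [4, 4] → torsion [4, 4]

Answer: M ≅ ℤ/4 ⊕ ℤ/4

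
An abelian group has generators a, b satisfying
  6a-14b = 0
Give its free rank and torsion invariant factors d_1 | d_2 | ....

rank_ℚ(R)=1; free=2−1=1
SNF(R) diag = [2] → torsion [2]

Answer: M ≅ ℤ^1 ⊕ ℤ/2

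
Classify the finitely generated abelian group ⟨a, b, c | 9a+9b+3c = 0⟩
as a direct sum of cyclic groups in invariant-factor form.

rank_ℚ(R)=1; free=3−1=2
SNF(R) diag = [3] → torsion [3]

Answer: M ≅ ℤ^2 ⊕ ℤ/3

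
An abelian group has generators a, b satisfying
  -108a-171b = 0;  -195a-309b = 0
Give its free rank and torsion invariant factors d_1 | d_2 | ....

rank_ℚ(R)=2; free=2−2=0
SNF(R) diag = [3, 9] → torsion [3, 9]

Answer: M ≅ ℤ/3 ⊕ ℤ/9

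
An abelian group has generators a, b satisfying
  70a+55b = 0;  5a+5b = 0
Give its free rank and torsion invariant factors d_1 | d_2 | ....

Answer: M ≅ ℤ/5 ⊕ ℤ/15

Derivation:
rank_ℚ(R)=2; free=2−2=0
SNF(R) diag = [5, 15] → torsion [5, 15]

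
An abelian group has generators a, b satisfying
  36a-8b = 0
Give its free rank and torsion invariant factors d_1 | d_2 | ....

rank_ℚ(R)=1; free=2−1=1
SNF(R) diag = [4] → torsion [4]

Answer: M ≅ ℤ^1 ⊕ ℤ/4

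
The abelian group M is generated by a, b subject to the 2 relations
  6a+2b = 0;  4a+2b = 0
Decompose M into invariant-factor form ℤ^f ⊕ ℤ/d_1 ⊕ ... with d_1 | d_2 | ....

Answer: M ≅ ℤ/2 ⊕ ℤ/2

Derivation:
rank_ℚ(R)=2; free=2−2=0
SNF(R) diag = [2, 2] → torsion [2, 2]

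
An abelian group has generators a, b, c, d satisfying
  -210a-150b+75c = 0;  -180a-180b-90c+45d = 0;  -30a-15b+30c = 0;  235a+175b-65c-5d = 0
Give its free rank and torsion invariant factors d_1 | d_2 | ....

Answer: M ≅ ℤ/5 ⊕ ℤ/15 ⊕ ℤ/45 ⊕ ℤ/45

Derivation:
rank_ℚ(R)=4; free=4−4=0
SNF(R) diag = [5, 15, 45, 45] → torsion [5, 15, 45, 45]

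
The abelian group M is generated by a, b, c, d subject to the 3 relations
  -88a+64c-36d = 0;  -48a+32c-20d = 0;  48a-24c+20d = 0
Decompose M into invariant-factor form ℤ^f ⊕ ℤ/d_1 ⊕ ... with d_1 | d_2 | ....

Answer: M ≅ ℤ^1 ⊕ ℤ/4 ⊕ ℤ/8 ⊕ ℤ/8

Derivation:
rank_ℚ(R)=3; free=4−3=1
SNF(R) diag = [4, 8, 8] → torsion [4, 8, 8]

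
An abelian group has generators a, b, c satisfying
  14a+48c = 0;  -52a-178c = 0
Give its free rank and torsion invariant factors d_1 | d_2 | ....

Answer: M ≅ ℤ^1 ⊕ ℤ/2 ⊕ ℤ/2

Derivation:
rank_ℚ(R)=2; free=3−2=1
SNF(R) diag = [2, 2] → torsion [2, 2]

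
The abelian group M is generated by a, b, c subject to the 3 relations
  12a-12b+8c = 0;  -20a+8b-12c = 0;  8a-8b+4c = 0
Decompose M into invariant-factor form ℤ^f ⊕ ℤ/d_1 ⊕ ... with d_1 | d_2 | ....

rank_ℚ(R)=3; free=3−3=0
SNF(R) diag = [4, 4, 12] → torsion [4, 4, 12]

Answer: M ≅ ℤ/4 ⊕ ℤ/4 ⊕ ℤ/12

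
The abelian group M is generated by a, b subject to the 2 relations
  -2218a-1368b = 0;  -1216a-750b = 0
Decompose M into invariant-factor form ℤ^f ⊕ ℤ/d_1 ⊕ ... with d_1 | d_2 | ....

Answer: M ≅ ℤ/2 ⊕ ℤ/6

Derivation:
rank_ℚ(R)=2; free=2−2=0
SNF(R) diag = [2, 6] → torsion [2, 6]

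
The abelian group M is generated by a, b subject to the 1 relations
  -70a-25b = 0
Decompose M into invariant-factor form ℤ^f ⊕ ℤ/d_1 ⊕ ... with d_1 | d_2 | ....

rank_ℚ(R)=1; free=2−1=1
SNF(R) diag = [5] → torsion [5]

Answer: M ≅ ℤ^1 ⊕ ℤ/5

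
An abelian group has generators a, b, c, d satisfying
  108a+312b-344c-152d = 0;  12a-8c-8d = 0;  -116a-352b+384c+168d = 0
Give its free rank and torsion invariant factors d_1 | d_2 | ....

Answer: M ≅ ℤ^1 ⊕ ℤ/4 ⊕ ℤ/8 ⊕ ℤ/24

Derivation:
rank_ℚ(R)=3; free=4−3=1
SNF(R) diag = [4, 8, 24] → torsion [4, 8, 24]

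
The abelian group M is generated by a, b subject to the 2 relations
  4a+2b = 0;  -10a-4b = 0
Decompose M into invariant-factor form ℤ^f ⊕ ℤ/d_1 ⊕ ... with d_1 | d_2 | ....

rank_ℚ(R)=2; free=2−2=0
SNF(R) diag = [2, 2] → torsion [2, 2]

Answer: M ≅ ℤ/2 ⊕ ℤ/2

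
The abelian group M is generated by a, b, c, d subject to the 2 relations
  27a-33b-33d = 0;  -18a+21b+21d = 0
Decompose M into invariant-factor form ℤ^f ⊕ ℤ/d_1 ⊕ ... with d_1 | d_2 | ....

rank_ℚ(R)=2; free=4−2=2
SNF(R) diag = [3, 9] → torsion [3, 9]

Answer: M ≅ ℤ^2 ⊕ ℤ/3 ⊕ ℤ/9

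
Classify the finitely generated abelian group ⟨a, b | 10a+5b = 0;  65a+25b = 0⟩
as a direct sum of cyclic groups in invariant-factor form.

rank_ℚ(R)=2; free=2−2=0
SNF(R) diag = [5, 15] → torsion [5, 15]

Answer: M ≅ ℤ/5 ⊕ ℤ/15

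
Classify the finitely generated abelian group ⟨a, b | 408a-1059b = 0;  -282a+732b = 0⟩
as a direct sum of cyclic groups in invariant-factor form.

rank_ℚ(R)=2; free=2−2=0
SNF(R) diag = [3, 6] → torsion [3, 6]

Answer: M ≅ ℤ/3 ⊕ ℤ/6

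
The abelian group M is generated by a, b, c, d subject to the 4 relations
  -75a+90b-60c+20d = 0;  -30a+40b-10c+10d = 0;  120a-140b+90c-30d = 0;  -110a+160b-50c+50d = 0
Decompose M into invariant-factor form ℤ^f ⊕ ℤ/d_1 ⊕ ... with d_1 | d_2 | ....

rank_ℚ(R)=4; free=4−4=0
SNF(R) diag = [5, 10, 20, 40] → torsion [5, 10, 20, 40]

Answer: M ≅ ℤ/5 ⊕ ℤ/10 ⊕ ℤ/20 ⊕ ℤ/40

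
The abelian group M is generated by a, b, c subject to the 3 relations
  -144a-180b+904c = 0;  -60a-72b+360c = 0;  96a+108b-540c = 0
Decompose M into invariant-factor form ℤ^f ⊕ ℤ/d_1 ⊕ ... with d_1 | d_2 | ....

rank_ℚ(R)=3; free=3−3=0
SNF(R) diag = [4, 12, 36] → torsion [4, 12, 36]

Answer: M ≅ ℤ/4 ⊕ ℤ/12 ⊕ ℤ/36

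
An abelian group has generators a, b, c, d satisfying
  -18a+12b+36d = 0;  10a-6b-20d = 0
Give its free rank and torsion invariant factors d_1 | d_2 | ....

rank_ℚ(R)=2; free=4−2=2
SNF(R) diag = [2, 6] → torsion [2, 6]

Answer: M ≅ ℤ^2 ⊕ ℤ/2 ⊕ ℤ/6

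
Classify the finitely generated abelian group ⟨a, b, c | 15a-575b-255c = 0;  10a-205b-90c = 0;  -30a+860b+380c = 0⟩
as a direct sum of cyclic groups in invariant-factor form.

rank_ℚ(R)=3; free=3−3=0
SNF(R) diag = [5, 5, 10] → torsion [5, 5, 10]

Answer: M ≅ ℤ/5 ⊕ ℤ/5 ⊕ ℤ/10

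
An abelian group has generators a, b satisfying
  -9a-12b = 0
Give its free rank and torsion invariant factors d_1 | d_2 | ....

Answer: M ≅ ℤ^1 ⊕ ℤ/3

Derivation:
rank_ℚ(R)=1; free=2−1=1
SNF(R) diag = [3] → torsion [3]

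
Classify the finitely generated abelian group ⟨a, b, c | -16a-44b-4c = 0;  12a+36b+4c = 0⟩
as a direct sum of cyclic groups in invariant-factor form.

rank_ℚ(R)=2; free=3−2=1
SNF(R) diag = [4, 4] → torsion [4, 4]

Answer: M ≅ ℤ^1 ⊕ ℤ/4 ⊕ ℤ/4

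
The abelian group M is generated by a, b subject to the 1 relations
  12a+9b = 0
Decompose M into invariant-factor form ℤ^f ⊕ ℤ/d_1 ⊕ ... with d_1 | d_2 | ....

rank_ℚ(R)=1; free=2−1=1
SNF(R) diag = [3] → torsion [3]

Answer: M ≅ ℤ^1 ⊕ ℤ/3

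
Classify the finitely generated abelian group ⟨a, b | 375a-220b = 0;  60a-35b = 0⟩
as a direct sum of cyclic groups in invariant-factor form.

Answer: M ≅ ℤ/5 ⊕ ℤ/15

Derivation:
rank_ℚ(R)=2; free=2−2=0
SNF(R) diag = [5, 15] → torsion [5, 15]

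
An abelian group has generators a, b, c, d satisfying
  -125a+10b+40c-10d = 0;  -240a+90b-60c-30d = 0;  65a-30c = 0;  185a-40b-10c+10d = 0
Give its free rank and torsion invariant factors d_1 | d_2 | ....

Answer: M ≅ ℤ/5 ⊕ ℤ/10 ⊕ ℤ/30 ⊕ ℤ/30

Derivation:
rank_ℚ(R)=4; free=4−4=0
SNF(R) diag = [5, 10, 30, 30] → torsion [5, 10, 30, 30]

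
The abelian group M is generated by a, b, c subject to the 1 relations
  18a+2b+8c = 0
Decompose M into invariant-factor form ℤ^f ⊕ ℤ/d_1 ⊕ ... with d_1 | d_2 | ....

rank_ℚ(R)=1; free=3−1=2
SNF(R) diag = [2] → torsion [2]

Answer: M ≅ ℤ^2 ⊕ ℤ/2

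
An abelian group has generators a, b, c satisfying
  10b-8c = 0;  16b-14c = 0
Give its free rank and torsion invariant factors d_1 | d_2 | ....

rank_ℚ(R)=2; free=3−2=1
SNF(R) diag = [2, 6] → torsion [2, 6]

Answer: M ≅ ℤ^1 ⊕ ℤ/2 ⊕ ℤ/6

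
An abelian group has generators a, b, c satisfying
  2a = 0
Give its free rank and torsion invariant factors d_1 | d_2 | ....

Answer: M ≅ ℤ^2 ⊕ ℤ/2

Derivation:
rank_ℚ(R)=1; free=3−1=2
SNF(R) diag = [2] → torsion [2]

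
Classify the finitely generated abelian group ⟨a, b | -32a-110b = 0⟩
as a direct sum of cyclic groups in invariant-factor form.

rank_ℚ(R)=1; free=2−1=1
SNF(R) diag = [2] → torsion [2]

Answer: M ≅ ℤ^1 ⊕ ℤ/2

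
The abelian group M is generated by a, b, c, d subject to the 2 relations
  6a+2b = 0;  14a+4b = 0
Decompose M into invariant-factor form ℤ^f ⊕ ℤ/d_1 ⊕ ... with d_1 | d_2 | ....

rank_ℚ(R)=2; free=4−2=2
SNF(R) diag = [2, 2] → torsion [2, 2]

Answer: M ≅ ℤ^2 ⊕ ℤ/2 ⊕ ℤ/2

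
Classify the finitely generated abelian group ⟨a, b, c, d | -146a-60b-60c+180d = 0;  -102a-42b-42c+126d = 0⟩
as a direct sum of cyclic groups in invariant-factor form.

Answer: M ≅ ℤ^2 ⊕ ℤ/2 ⊕ ℤ/6

Derivation:
rank_ℚ(R)=2; free=4−2=2
SNF(R) diag = [2, 6] → torsion [2, 6]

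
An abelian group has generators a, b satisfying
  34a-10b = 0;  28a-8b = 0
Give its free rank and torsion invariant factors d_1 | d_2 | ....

rank_ℚ(R)=2; free=2−2=0
SNF(R) diag = [2, 4] → torsion [2, 4]

Answer: M ≅ ℤ/2 ⊕ ℤ/4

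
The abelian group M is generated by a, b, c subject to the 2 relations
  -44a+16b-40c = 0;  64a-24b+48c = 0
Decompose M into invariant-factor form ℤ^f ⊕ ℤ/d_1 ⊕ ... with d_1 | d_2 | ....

rank_ℚ(R)=2; free=3−2=1
SNF(R) diag = [4, 8] → torsion [4, 8]

Answer: M ≅ ℤ^1 ⊕ ℤ/4 ⊕ ℤ/8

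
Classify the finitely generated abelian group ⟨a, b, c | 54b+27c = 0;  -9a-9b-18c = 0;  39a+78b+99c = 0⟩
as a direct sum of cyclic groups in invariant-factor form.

Answer: M ≅ ℤ/3 ⊕ ℤ/9 ⊕ ℤ/27

Derivation:
rank_ℚ(R)=3; free=3−3=0
SNF(R) diag = [3, 9, 27] → torsion [3, 9, 27]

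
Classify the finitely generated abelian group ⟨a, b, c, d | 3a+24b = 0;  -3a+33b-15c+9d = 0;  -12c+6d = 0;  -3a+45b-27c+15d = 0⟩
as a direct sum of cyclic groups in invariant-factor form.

rank_ℚ(R)=4; free=4−4=0
SNF(R) diag = [3, 3, 6, 12] → torsion [3, 3, 6, 12]

Answer: M ≅ ℤ/3 ⊕ ℤ/3 ⊕ ℤ/6 ⊕ ℤ/12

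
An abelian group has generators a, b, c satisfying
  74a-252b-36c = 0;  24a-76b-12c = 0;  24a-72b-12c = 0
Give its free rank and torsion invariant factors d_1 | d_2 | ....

Answer: M ≅ ℤ/2 ⊕ ℤ/4 ⊕ ℤ/12

Derivation:
rank_ℚ(R)=3; free=3−3=0
SNF(R) diag = [2, 4, 12] → torsion [2, 4, 12]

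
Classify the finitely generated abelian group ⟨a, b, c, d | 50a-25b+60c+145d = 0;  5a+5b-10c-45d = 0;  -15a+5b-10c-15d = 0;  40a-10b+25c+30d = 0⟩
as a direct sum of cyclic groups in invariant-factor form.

rank_ℚ(R)=4; free=4−4=0
SNF(R) diag = [5, 5, 5, 10] → torsion [5, 5, 5, 10]

Answer: M ≅ ℤ/5 ⊕ ℤ/5 ⊕ ℤ/5 ⊕ ℤ/10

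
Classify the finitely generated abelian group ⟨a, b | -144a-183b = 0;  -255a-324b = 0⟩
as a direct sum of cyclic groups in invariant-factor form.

rank_ℚ(R)=2; free=2−2=0
SNF(R) diag = [3, 3] → torsion [3, 3]

Answer: M ≅ ℤ/3 ⊕ ℤ/3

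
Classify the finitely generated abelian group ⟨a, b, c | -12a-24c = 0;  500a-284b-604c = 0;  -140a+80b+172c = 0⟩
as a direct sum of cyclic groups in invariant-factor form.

rank_ℚ(R)=3; free=3−3=0
SNF(R) diag = [4, 12, 12] → torsion [4, 12, 12]

Answer: M ≅ ℤ/4 ⊕ ℤ/12 ⊕ ℤ/12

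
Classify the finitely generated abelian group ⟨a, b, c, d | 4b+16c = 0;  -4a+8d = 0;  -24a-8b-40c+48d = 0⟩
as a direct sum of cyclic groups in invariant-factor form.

Answer: M ≅ ℤ^1 ⊕ ℤ/4 ⊕ ℤ/4 ⊕ ℤ/8

Derivation:
rank_ℚ(R)=3; free=4−3=1
SNF(R) diag = [4, 4, 8] → torsion [4, 4, 8]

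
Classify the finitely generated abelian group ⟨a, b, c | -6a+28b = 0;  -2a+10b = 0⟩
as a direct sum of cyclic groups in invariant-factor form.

rank_ℚ(R)=2; free=3−2=1
SNF(R) diag = [2, 2] → torsion [2, 2]

Answer: M ≅ ℤ^1 ⊕ ℤ/2 ⊕ ℤ/2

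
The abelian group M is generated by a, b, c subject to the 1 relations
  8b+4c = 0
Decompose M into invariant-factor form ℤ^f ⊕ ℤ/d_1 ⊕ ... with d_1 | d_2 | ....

Answer: M ≅ ℤ^2 ⊕ ℤ/4

Derivation:
rank_ℚ(R)=1; free=3−1=2
SNF(R) diag = [4] → torsion [4]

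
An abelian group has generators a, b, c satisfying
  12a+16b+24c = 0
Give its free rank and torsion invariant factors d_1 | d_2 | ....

rank_ℚ(R)=1; free=3−1=2
SNF(R) diag = [4] → torsion [4]

Answer: M ≅ ℤ^2 ⊕ ℤ/4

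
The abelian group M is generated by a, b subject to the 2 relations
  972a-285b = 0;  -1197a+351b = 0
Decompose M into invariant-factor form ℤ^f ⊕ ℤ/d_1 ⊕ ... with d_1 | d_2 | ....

rank_ℚ(R)=2; free=2−2=0
SNF(R) diag = [3, 9] → torsion [3, 9]

Answer: M ≅ ℤ/3 ⊕ ℤ/9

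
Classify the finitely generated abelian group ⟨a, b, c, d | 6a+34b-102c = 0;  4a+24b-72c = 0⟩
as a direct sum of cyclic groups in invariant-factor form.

rank_ℚ(R)=2; free=4−2=2
SNF(R) diag = [2, 4] → torsion [2, 4]

Answer: M ≅ ℤ^2 ⊕ ℤ/2 ⊕ ℤ/4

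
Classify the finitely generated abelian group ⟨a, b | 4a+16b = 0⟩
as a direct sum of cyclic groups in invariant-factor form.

rank_ℚ(R)=1; free=2−1=1
SNF(R) diag = [4] → torsion [4]

Answer: M ≅ ℤ^1 ⊕ ℤ/4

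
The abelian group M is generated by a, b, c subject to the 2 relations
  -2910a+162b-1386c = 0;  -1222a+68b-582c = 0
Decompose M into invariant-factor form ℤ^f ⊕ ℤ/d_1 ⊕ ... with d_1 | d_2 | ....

Answer: M ≅ ℤ^1 ⊕ ℤ/2 ⊕ ℤ/6

Derivation:
rank_ℚ(R)=2; free=3−2=1
SNF(R) diag = [2, 6] → torsion [2, 6]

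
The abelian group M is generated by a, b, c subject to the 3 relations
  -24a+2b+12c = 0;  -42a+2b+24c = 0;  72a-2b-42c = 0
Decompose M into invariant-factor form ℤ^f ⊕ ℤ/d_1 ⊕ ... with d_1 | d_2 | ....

Answer: M ≅ ℤ/2 ⊕ ℤ/6 ⊕ ℤ/6

Derivation:
rank_ℚ(R)=3; free=3−3=0
SNF(R) diag = [2, 6, 6] → torsion [2, 6, 6]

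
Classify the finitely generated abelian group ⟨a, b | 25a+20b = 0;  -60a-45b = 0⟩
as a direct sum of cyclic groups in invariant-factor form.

rank_ℚ(R)=2; free=2−2=0
SNF(R) diag = [5, 15] → torsion [5, 15]

Answer: M ≅ ℤ/5 ⊕ ℤ/15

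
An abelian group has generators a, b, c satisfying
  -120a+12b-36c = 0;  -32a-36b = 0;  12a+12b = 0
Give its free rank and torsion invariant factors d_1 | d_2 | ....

rank_ℚ(R)=3; free=3−3=0
SNF(R) diag = [4, 12, 36] → torsion [4, 12, 36]

Answer: M ≅ ℤ/4 ⊕ ℤ/12 ⊕ ℤ/36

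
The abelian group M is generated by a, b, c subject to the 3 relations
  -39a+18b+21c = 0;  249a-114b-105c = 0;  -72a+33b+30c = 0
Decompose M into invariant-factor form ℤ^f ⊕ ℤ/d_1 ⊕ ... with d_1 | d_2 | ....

Answer: M ≅ ℤ/3 ⊕ ℤ/3 ⊕ ℤ/6

Derivation:
rank_ℚ(R)=3; free=3−3=0
SNF(R) diag = [3, 3, 6] → torsion [3, 3, 6]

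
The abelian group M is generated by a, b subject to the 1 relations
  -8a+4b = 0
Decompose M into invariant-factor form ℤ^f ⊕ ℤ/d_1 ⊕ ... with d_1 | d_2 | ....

rank_ℚ(R)=1; free=2−1=1
SNF(R) diag = [4] → torsion [4]

Answer: M ≅ ℤ^1 ⊕ ℤ/4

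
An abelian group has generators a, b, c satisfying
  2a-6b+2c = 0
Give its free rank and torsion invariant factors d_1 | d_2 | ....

rank_ℚ(R)=1; free=3−1=2
SNF(R) diag = [2] → torsion [2]

Answer: M ≅ ℤ^2 ⊕ ℤ/2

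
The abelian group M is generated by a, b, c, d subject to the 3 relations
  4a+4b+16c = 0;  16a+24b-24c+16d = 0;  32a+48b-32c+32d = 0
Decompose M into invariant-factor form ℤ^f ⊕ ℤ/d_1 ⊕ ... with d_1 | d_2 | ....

rank_ℚ(R)=3; free=4−3=1
SNF(R) diag = [4, 8, 16] → torsion [4, 8, 16]

Answer: M ≅ ℤ^1 ⊕ ℤ/4 ⊕ ℤ/8 ⊕ ℤ/16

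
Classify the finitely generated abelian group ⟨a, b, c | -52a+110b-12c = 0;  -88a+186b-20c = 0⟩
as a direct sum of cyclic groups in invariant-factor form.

rank_ℚ(R)=2; free=3−2=1
SNF(R) diag = [2, 4] → torsion [2, 4]

Answer: M ≅ ℤ^1 ⊕ ℤ/2 ⊕ ℤ/4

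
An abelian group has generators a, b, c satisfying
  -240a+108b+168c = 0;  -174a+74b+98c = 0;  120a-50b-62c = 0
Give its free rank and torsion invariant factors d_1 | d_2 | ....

rank_ℚ(R)=3; free=3−3=0
SNF(R) diag = [2, 6, 12] → torsion [2, 6, 12]

Answer: M ≅ ℤ/2 ⊕ ℤ/6 ⊕ ℤ/12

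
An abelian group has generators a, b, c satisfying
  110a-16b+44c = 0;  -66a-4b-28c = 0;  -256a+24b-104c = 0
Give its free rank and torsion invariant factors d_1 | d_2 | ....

rank_ℚ(R)=3; free=3−3=0
SNF(R) diag = [2, 4, 8] → torsion [2, 4, 8]

Answer: M ≅ ℤ/2 ⊕ ℤ/4 ⊕ ℤ/8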